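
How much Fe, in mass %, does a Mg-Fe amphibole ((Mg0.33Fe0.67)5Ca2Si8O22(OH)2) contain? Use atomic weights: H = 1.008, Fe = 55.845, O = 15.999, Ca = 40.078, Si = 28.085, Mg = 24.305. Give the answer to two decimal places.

20.38 mass %

Formula mass = 1.65×24.305 + 3.35×55.845 + 2×40.078 + 8×28.085 + 24×15.999 + 2×1.008 = 918.012 g/mol, of which 187.081 g is Fe.
So Fe makes up 187.081/918.012 = 0.2038 of the mass, i.e. 20.38%.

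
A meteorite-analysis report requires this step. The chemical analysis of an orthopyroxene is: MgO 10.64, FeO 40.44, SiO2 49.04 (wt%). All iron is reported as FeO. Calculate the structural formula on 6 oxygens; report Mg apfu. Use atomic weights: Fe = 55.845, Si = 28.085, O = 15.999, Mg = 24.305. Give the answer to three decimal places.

MgO (M=40.304): mol = 0.26399; Mg = 0.26399, O = 0.26399.
FeO (M=71.844): mol = 0.56289; Fe = 0.56289, O = 0.56289.
SiO2 (M=60.083): mol = 0.81620; Si = 0.81620, O = 1.63240.
ΣO = 2.45928; factor = 6/ΣO = 2.43974.
Mg apfu = 0.26399 × 2.43974 = 0.644.

0.644 Mg apfu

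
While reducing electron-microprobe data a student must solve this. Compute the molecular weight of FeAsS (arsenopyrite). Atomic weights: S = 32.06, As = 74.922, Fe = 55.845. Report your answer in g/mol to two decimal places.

162.83 g/mol

The formula mass is the sum 1·55.845 + 1·74.922 + 1·32.06.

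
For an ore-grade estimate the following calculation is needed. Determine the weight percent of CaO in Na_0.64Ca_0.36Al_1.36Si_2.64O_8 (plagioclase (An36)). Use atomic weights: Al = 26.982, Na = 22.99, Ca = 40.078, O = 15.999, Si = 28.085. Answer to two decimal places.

7.53 wt%

Formula mass = 267.974 g/mol.
0.36 Ca → 0.3600 mol CaO per formula unit; M(CaO) = 56.077, so CaO mass = 20.188 g.
20.188/267.974 × 100 = 7.53 wt%.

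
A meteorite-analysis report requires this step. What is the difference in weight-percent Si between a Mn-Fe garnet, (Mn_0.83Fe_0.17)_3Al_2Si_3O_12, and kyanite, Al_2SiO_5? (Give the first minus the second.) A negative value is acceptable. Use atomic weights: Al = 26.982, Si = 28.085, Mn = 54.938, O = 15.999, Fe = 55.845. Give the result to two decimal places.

-0.33 percentage points

First mineral: 84.255 g Si in 495.484 g formula = 17.00 wt% Si.
Second mineral: 28.085 g Si in 162.044 g formula = 17.33 wt% Si.
17.00% − 17.33% gives a difference of -0.33 percentage points.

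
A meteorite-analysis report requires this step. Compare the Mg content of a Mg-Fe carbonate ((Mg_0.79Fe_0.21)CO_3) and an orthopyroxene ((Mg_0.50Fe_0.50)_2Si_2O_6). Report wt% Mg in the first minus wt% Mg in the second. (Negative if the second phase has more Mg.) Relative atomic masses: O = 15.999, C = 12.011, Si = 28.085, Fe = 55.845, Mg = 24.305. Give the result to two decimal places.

10.65 percentage points

M((Mg_0.79Fe_0.21)CO_3) = 90.936 g/mol, so wt% Mg = 19.201/90.936 × 100 = 21.11%.
M((Mg_0.50Fe_0.50)_2Si_2O_6) = 232.314 g/mol, so wt% Mg = 24.305/232.314 × 100 = 10.46%.
21.11 − 10.46 = 10.65 pp.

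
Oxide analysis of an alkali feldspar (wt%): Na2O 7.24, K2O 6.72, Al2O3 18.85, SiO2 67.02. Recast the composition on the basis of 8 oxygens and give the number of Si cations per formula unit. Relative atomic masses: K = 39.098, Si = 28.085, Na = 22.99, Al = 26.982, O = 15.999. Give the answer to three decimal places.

3.001 Si apfu

7.24 wt% Na2O ÷ 61.979 g/mol = 0.11681 mol, giving 0.23362 Na and 0.11681 O.
6.72 wt% K2O ÷ 94.195 g/mol = 0.07134 mol, giving 0.14268 K and 0.07134 O.
18.85 wt% Al2O3 ÷ 101.961 g/mol = 0.18487 mol, giving 0.36974 Al and 0.55461 O.
67.02 wt% SiO2 ÷ 60.083 g/mol = 1.11546 mol, giving 1.11546 Si and 2.23092 O.
Oxygen sums to 2.97368; scaling by 8/2.97368 = 2.69027 puts the formula on 8 O.
Si: 1.11546 × 2.69027 = 3.001 atoms per formula unit.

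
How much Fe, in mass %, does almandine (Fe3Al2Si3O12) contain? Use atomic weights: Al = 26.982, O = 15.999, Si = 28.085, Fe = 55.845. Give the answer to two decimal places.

33.66 mass %

Formula mass = 3*55.845 + 2*26.982 + 3*28.085 + 12*15.999 = 497.742 g/mol, of which 167.535 g is Fe.
So Fe makes up 167.535/497.742 = 0.3366 of the mass, i.e. 33.66%.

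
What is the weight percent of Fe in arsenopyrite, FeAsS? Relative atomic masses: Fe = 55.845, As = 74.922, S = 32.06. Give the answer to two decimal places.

M(FeAsS) = 162.827 g/mol.
Fe contributes 1 × 55.845 = 55.845 g per mole.
55.845/162.827 = 0.3430 → 34.30%.

34.30 weight percent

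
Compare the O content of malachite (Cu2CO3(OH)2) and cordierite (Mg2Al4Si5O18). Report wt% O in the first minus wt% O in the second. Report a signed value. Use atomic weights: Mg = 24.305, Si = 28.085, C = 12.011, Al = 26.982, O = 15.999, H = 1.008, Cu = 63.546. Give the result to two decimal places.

-13.05 percentage points

M(Cu2CO3(OH)2) = 221.114 g/mol, so wt% O = 79.995/221.114 × 100 = 36.18%.
M(Mg2Al4Si5O18) = 584.945 g/mol, so wt% O = 287.982/584.945 × 100 = 49.23%.
36.18 − 49.23 = -13.05 pp.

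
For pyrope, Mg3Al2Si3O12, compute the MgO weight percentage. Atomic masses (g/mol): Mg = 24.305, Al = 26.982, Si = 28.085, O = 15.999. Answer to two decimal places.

Formula mass = 403.122 g/mol.
3 Mg → 3.0000 mol MgO per formula unit; M(MgO) = 40.304, so MgO mass = 120.912 g.
120.912/403.122 × 100 = 29.99 wt%.

29.99 wt%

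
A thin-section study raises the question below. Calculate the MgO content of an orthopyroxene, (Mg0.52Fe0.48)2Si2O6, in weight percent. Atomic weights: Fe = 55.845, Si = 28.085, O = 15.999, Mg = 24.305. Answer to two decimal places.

18.14 wt%

Molar mass of (Mg0.52Fe0.48)2Si2O6 = 1.04·24.305 + 0.96·55.845 + 2·28.085 + 6·15.999 = 231.052 g/mol.
Each formula unit contains 1.04 Mg, equivalent to 1.04/1 = 1.0400 mol MgO.
M(MgO) = 1×24.305 + 1×15.999 = 40.304 g/mol.
Mass of MgO per formula unit = 1.0400 × 40.304 = 41.916 g.
MgO wt% = 41.916 / 231.052 × 100 = 18.14%.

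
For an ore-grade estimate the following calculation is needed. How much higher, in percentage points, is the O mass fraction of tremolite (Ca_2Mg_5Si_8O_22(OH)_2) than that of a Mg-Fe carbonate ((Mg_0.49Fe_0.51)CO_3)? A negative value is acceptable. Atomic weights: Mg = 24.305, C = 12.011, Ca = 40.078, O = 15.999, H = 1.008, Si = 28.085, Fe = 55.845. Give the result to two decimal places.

-0.54 percentage points

M(Ca_2Mg_5Si_8O_22(OH)_2) = 812.353 g/mol, so wt% O = 383.976/812.353 × 100 = 47.27%.
M((Mg_0.49Fe_0.51)CO_3) = 100.398 g/mol, so wt% O = 47.997/100.398 × 100 = 47.81%.
47.27 − 47.81 = -0.54 pp.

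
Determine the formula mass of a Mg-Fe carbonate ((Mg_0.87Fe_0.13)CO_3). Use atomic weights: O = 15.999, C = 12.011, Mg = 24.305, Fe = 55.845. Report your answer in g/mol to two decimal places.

M = 0.87*24.305 + 0.13*55.845 + 1*12.011 + 3*15.999

88.41 g/mol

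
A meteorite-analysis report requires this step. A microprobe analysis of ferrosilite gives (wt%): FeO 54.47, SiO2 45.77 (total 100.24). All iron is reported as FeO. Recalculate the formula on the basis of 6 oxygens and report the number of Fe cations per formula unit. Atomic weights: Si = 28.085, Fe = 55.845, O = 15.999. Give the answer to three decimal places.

FeO: 54.47/71.844 = 0.75817 mol → 0.75817 mol Fe, 0.75817 mol O.
SiO2: 45.77/60.083 = 0.76178 mol → 0.76178 mol Si, 1.52356 mol O.
Total oxygen = 2.28173 mol. Normalization factor = 6/2.28173 = 2.62958.
Fe per 6 O = 0.75817 × 2.62958 = 1.994.

1.994 Fe apfu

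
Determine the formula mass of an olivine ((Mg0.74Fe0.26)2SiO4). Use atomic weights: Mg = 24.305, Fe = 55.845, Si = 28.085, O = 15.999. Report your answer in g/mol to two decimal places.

157.09 g/mol

M = 1.48×24.305 + 0.52×55.845 + 1×28.085 + 4×15.999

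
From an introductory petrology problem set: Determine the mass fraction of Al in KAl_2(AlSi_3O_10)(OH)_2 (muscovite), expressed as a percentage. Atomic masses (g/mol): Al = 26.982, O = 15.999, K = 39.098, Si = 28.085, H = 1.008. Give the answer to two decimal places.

20.32 mass %

Molar mass of KAl_2(AlSi_3O_10)(OH)_2: 1×39.098 + 3×26.982 + 3×28.085 + 12×15.999 + 2×1.008 = 398.303 g/mol.
Mass of Al per formula unit: 3 × 26.982 = 80.946 g.
Weight fraction Al = 80.946 / 398.303 = 0.2032.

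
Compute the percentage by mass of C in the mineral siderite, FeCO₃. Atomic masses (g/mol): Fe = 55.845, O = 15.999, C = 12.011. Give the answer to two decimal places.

10.37 wt%

Formula mass = 1*55.845 + 1*12.011 + 3*15.999 = 115.853 g/mol, of which 12.011 g is C.
So C makes up 12.011/115.853 = 0.1037 of the mass, i.e. 10.37%.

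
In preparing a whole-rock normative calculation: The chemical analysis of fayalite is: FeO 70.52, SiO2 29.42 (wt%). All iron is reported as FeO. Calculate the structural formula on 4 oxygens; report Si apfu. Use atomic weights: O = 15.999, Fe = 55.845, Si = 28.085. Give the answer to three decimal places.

0.999 Si apfu

FeO: 70.52/71.844 = 0.98157 mol → 0.98157 mol Fe, 0.98157 mol O.
SiO2: 29.42/60.083 = 0.48966 mol → 0.48966 mol Si, 0.97932 mol O.
Total oxygen = 1.96089 mol. Normalization factor = 4/1.96089 = 2.03989.
Si per 4 O = 0.48966 × 2.03989 = 0.999.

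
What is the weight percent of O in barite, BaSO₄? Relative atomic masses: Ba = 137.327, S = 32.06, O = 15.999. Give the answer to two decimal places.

Molar mass of BaSO₄: 1·137.327 + 1·32.06 + 4·15.999 = 233.383 g/mol.
Mass of O per formula unit: 4 × 15.999 = 63.996 g.
Weight fraction O = 63.996 / 233.383 = 0.2742.

27.42 mass %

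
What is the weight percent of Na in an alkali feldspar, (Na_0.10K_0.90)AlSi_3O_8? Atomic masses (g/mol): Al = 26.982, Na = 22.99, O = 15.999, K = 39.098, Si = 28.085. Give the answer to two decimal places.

0.83 wt%

M((Na_0.10K_0.90)AlSi_3O_8) = 276.716 g/mol.
Na contributes 0.10 × 22.99 = 2.299 g per mole.
2.299/276.716 = 0.0083 → 0.83%.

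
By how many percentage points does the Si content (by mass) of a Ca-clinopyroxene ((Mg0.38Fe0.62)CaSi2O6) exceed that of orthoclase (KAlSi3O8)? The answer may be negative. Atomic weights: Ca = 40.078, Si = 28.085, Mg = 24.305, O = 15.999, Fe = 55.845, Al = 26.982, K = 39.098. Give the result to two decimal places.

First mineral: 56.170 g Si in 236.102 g formula = 23.79 wt% Si.
Second mineral: 84.255 g Si in 278.327 g formula = 30.27 wt% Si.
23.79% − 30.27% gives a difference of -6.48 percentage points.

-6.48 percentage points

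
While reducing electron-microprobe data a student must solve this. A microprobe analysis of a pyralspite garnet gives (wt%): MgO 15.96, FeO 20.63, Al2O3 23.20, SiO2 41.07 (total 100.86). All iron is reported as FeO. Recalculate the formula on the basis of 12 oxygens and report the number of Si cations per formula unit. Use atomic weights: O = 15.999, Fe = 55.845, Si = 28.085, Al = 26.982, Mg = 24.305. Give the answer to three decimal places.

MgO (M=40.304): mol = 0.39599; Mg = 0.39599, O = 0.39599.
FeO (M=71.844): mol = 0.28715; Fe = 0.28715, O = 0.28715.
Al2O3 (M=101.961): mol = 0.22754; Al = 0.45508, O = 0.68262.
SiO2 (M=60.083): mol = 0.68355; Si = 0.68355, O = 1.36710.
ΣO = 2.73286; factor = 12/ΣO = 4.39100.
Si apfu = 0.68355 × 4.39100 = 3.001.

3.001 Si apfu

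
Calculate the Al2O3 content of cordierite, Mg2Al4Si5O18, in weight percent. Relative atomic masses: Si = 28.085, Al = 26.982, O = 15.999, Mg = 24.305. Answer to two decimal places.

Formula mass = 584.945 g/mol.
4 Al → 2.0000 mol Al2O3 per formula unit; M(Al2O3) = 101.961, so Al2O3 mass = 203.922 g.
203.922/584.945 × 100 = 34.86 wt%.

34.86 wt%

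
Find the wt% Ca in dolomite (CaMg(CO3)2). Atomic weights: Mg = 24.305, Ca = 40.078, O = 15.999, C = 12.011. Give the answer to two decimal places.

Molar mass of CaMg(CO3)2: 1·40.078 + 1·24.305 + 2·12.011 + 6·15.999 = 184.399 g/mol.
Mass of Ca per formula unit: 1 × 40.078 = 40.078 g.
Weight fraction Ca = 40.078 / 184.399 = 0.2173.

21.73 mass %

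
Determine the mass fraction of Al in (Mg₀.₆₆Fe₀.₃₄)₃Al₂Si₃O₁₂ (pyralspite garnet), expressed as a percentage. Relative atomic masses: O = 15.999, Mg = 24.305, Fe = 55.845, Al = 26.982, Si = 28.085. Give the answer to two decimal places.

12.40 mass %

Molar mass of (Mg₀.₆₆Fe₀.₃₄)₃Al₂Si₃O₁₂: 1.98·24.305 + 1.02·55.845 + 2·26.982 + 3·28.085 + 12·15.999 = 435.293 g/mol.
Mass of Al per formula unit: 2 × 26.982 = 53.964 g.
Weight fraction Al = 53.964 / 435.293 = 0.1240.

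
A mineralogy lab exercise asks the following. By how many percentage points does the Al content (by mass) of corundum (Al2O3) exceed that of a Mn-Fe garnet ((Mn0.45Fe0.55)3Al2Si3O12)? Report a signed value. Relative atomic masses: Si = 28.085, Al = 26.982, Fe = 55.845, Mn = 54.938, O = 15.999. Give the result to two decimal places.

M(Al2O3) = 101.961 g/mol, so wt% Al = 53.964/101.961 × 100 = 52.93%.
M((Mn0.45Fe0.55)3Al2Si3O12) = 496.518 g/mol, so wt% Al = 53.964/496.518 × 100 = 10.87%.
52.93 − 10.87 = 42.06 pp.

42.06 percentage points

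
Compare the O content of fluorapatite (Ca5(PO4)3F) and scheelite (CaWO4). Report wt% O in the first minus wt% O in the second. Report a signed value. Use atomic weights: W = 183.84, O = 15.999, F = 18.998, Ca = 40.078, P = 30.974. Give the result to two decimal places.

O in Ca5(PO4)3F: molar mass 504.298 g/mol; 12×15.999 = 191.988 g → 38.07 wt%.
O in CaWO4: molar mass 287.914 g/mol; 4×15.999 = 63.996 g → 22.23 wt%.
Difference = 38.07 − 22.23 = 15.84 percentage points.

15.84 percentage points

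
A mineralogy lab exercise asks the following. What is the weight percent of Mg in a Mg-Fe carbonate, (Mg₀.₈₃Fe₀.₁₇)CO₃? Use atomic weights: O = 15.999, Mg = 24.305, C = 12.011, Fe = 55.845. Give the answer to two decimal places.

22.50 weight percent

Formula mass = 0.83×24.305 + 0.17×55.845 + 1×12.011 + 3×15.999 = 89.675 g/mol, of which 20.173 g is Mg.
So Mg makes up 20.173/89.675 = 0.2250 of the mass, i.e. 22.50%.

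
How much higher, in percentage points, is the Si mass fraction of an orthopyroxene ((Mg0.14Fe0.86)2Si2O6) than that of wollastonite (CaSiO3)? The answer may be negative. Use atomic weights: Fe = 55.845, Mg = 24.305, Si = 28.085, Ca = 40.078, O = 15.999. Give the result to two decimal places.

-2.15 percentage points

First mineral: 56.170 g Si in 255.023 g formula = 22.03 wt% Si.
Second mineral: 28.085 g Si in 116.160 g formula = 24.18 wt% Si.
22.03% − 24.18% gives a difference of -2.15 percentage points.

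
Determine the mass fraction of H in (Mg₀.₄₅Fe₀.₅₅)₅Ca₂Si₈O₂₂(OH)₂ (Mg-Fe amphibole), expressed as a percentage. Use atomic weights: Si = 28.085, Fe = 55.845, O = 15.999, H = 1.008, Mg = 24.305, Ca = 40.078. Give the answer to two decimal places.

Molar mass of (Mg₀.₄₅Fe₀.₅₅)₅Ca₂Si₈O₂₂(OH)₂: 2.25·24.305 + 2.75·55.845 + 2·40.078 + 8·28.085 + 24·15.999 + 2·1.008 = 899.088 g/mol.
Mass of H per formula unit: 2 × 1.008 = 2.016 g.
Weight fraction H = 2.016 / 899.088 = 0.0022.

0.22 mass %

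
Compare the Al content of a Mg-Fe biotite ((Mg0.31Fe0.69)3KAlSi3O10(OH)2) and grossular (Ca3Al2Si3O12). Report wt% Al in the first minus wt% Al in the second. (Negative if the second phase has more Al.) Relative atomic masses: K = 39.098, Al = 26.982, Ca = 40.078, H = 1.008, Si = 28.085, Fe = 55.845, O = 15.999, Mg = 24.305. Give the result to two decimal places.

M((Mg0.31Fe0.69)3KAlSi3O10(OH)2) = 482.542 g/mol, so wt% Al = 26.982/482.542 × 100 = 5.59%.
M(Ca3Al2Si3O12) = 450.441 g/mol, so wt% Al = 53.964/450.441 × 100 = 11.98%.
5.59 − 11.98 = -6.39 pp.

-6.39 percentage points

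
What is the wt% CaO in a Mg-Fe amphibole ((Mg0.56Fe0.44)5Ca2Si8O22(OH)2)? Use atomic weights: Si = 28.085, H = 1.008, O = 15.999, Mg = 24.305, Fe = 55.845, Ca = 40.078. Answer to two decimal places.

Molar mass of (Mg0.56Fe0.44)5Ca2Si8O22(OH)2 = 2.80×24.305 + 2.20×55.845 + 2×40.078 + 8×28.085 + 24×15.999 + 2×1.008 = 881.741 g/mol.
Each formula unit contains 2 Ca, equivalent to 2/1 = 2.0000 mol CaO.
M(CaO) = 1×40.078 + 1×15.999 = 56.077 g/mol.
Mass of CaO per formula unit = 2.0000 × 56.077 = 112.154 g.
CaO wt% = 112.154 / 881.741 × 100 = 12.72%.

12.72 wt%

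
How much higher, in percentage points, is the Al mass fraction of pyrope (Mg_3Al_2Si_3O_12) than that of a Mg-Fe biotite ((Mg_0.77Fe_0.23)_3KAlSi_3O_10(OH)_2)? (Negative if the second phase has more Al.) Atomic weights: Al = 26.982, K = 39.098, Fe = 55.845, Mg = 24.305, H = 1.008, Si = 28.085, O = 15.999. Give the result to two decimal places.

7.24 percentage points

Al in Mg_3Al_2Si_3O_12: molar mass 403.122 g/mol; 2×26.982 = 53.964 g → 13.39 wt%.
Al in (Mg_0.77Fe_0.23)_3KAlSi_3O_10(OH)_2: molar mass 439.017 g/mol; 1×26.982 = 26.982 g → 6.15 wt%.
Difference = 13.39 − 6.15 = 7.24 percentage points.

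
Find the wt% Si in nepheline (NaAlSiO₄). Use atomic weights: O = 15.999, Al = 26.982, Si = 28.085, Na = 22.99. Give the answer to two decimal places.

19.77 mass %

Formula mass = 1×22.99 + 1×26.982 + 1×28.085 + 4×15.999 = 142.053 g/mol, of which 28.085 g is Si.
So Si makes up 28.085/142.053 = 0.1977 of the mass, i.e. 19.77%.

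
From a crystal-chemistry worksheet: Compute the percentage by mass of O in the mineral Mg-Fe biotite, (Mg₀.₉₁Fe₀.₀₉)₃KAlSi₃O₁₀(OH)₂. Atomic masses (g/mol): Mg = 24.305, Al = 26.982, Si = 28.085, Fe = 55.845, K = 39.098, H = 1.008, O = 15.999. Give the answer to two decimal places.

Formula mass = 2.73×24.305 + 0.27×55.845 + 1×39.098 + 1×26.982 + 3×28.085 + 12×15.999 + 2×1.008 = 425.770 g/mol, of which 191.988 g is O.
So O makes up 191.988/425.770 = 0.4509 of the mass, i.e. 45.09%.

45.09 mass %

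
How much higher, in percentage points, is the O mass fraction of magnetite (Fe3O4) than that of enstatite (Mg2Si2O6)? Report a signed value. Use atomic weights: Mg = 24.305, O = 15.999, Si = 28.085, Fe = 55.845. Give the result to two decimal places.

-20.17 percentage points

First mineral: 63.996 g O in 231.531 g formula = 27.64 wt% O.
Second mineral: 95.994 g O in 200.774 g formula = 47.81 wt% O.
27.64% − 47.81% gives a difference of -20.17 percentage points.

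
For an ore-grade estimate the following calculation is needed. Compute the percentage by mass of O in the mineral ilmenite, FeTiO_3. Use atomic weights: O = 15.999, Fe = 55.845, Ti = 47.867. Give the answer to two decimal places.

31.64 wt%

Formula mass = 1*55.845 + 1*47.867 + 3*15.999 = 151.709 g/mol, of which 47.997 g is O.
So O makes up 47.997/151.709 = 0.3164 of the mass, i.e. 31.64%.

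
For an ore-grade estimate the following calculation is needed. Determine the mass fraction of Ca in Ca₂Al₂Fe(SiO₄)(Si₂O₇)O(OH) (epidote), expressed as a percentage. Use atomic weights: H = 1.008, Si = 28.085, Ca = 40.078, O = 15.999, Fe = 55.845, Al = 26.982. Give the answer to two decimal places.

16.59 mass %

Molar mass of Ca₂Al₂Fe(SiO₄)(Si₂O₇)O(OH): 2*40.078 + 2*26.982 + 1*55.845 + 3*28.085 + 13*15.999 + 1*1.008 = 483.215 g/mol.
Mass of Ca per formula unit: 2 × 40.078 = 80.156 g.
Weight fraction Ca = 80.156 / 483.215 = 0.1659.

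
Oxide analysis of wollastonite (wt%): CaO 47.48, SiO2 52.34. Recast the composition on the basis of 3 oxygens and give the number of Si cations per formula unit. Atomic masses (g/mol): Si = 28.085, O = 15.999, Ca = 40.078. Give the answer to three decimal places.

CaO: 47.48/56.077 = 0.84669 mol → 0.84669 mol Ca, 0.84669 mol O.
SiO2: 52.34/60.083 = 0.87113 mol → 0.87113 mol Si, 1.74226 mol O.
Total oxygen = 2.58895 mol. Normalization factor = 3/2.58895 = 1.15877.
Si per 3 O = 0.87113 × 1.15877 = 1.009.

1.009 Si apfu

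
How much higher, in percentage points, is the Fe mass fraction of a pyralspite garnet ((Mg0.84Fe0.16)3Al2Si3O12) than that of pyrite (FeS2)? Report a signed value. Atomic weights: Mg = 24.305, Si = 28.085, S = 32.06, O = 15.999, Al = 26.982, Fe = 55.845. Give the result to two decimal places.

M((Mg0.84Fe0.16)3Al2Si3O12) = 418.261 g/mol, so wt% Fe = 26.806/418.261 × 100 = 6.41%.
M(FeS2) = 119.965 g/mol, so wt% Fe = 55.845/119.965 × 100 = 46.55%.
6.41 − 46.55 = -40.14 pp.

-40.14 percentage points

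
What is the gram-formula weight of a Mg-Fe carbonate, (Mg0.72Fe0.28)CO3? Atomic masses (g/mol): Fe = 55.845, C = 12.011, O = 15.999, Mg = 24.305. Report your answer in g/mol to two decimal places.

93.14 g/mol

The formula mass is the sum 0.72×24.305 + 0.28×55.845 + 1×12.011 + 3×15.999.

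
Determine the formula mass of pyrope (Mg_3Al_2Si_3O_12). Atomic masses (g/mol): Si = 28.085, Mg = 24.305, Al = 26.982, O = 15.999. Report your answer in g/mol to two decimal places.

M = 3×24.305 + 2×26.982 + 3×28.085 + 12×15.999

403.12 g/mol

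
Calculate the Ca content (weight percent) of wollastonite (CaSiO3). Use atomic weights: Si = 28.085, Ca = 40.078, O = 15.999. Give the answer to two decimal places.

Molar mass of CaSiO3: 1×40.078 + 1×28.085 + 3×15.999 = 116.160 g/mol.
Mass of Ca per formula unit: 1 × 40.078 = 40.078 g.
Weight fraction Ca = 40.078 / 116.160 = 0.3450.

34.50 weight percent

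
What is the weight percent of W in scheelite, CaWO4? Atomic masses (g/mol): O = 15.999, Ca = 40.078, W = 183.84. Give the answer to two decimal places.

Molar mass of CaWO4: 1·40.078 + 1·183.84 + 4·15.999 = 287.914 g/mol.
Mass of W per formula unit: 1 × 183.84 = 183.840 g.
Weight fraction W = 183.840 / 287.914 = 0.6385.

63.85 weight percent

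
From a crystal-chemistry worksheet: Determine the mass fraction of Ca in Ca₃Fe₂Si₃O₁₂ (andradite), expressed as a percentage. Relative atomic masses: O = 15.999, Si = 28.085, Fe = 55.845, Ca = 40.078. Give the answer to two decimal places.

Molar mass of Ca₃Fe₂Si₃O₁₂: 3*40.078 + 2*55.845 + 3*28.085 + 12*15.999 = 508.167 g/mol.
Mass of Ca per formula unit: 3 × 40.078 = 120.234 g.
Weight fraction Ca = 120.234 / 508.167 = 0.2366.

23.66 wt%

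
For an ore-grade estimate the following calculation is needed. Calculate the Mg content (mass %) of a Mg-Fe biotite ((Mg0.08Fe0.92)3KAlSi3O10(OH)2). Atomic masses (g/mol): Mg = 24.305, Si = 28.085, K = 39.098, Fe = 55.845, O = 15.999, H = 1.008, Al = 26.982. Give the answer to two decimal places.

1.16 mass %

Molar mass of (Mg0.08Fe0.92)3KAlSi3O10(OH)2: 0.24×24.305 + 2.76×55.845 + 1×39.098 + 1×26.982 + 3×28.085 + 12×15.999 + 2×1.008 = 504.304 g/mol.
Mass of Mg per formula unit: 0.24 × 24.305 = 5.833 g.
Weight fraction Mg = 5.833 / 504.304 = 0.0116.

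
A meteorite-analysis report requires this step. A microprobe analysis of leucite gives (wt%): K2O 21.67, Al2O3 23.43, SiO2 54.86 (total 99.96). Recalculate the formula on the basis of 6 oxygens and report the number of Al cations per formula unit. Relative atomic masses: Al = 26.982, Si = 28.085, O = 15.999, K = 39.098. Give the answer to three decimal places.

1.004 Al apfu

K2O: 21.67/94.195 = 0.23005 mol → 0.46010 mol K, 0.23005 mol O.
Al2O3: 23.43/101.961 = 0.22979 mol → 0.45958 mol Al, 0.68937 mol O.
SiO2: 54.86/60.083 = 0.91307 mol → 0.91307 mol Si, 1.82614 mol O.
Total oxygen = 2.74556 mol. Normalization factor = 6/2.74556 = 2.18535.
Al per 6 O = 0.45958 × 2.18535 = 1.004.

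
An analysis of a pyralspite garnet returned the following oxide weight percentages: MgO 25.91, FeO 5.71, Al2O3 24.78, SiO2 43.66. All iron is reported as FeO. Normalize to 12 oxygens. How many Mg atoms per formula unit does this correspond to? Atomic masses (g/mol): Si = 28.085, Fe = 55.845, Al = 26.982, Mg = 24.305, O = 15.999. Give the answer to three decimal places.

2.656 Mg apfu

MgO (M=40.304): mol = 0.64286; Mg = 0.64286, O = 0.64286.
FeO (M=71.844): mol = 0.07948; Fe = 0.07948, O = 0.07948.
Al2O3 (M=101.961): mol = 0.24303; Al = 0.48606, O = 0.72909.
SiO2 (M=60.083): mol = 0.72666; Si = 0.72666, O = 1.45332.
ΣO = 2.90475; factor = 12/ΣO = 4.13116.
Mg apfu = 0.64286 × 4.13116 = 2.656.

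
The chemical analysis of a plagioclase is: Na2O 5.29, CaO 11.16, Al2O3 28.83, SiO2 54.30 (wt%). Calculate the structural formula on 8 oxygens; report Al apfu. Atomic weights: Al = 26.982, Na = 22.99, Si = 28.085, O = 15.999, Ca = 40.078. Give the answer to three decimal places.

1.539 Al apfu

Na2O: 5.29/61.979 = 0.08535 mol → 0.17070 mol Na, 0.08535 mol O.
CaO: 11.16/56.077 = 0.19901 mol → 0.19901 mol Ca, 0.19901 mol O.
Al2O3: 28.83/101.961 = 0.28276 mol → 0.56552 mol Al, 0.84828 mol O.
SiO2: 54.30/60.083 = 0.90375 mol → 0.90375 mol Si, 1.80750 mol O.
Total oxygen = 2.94014 mol. Normalization factor = 8/2.94014 = 2.72096.
Al per 8 O = 0.56552 × 2.72096 = 1.539.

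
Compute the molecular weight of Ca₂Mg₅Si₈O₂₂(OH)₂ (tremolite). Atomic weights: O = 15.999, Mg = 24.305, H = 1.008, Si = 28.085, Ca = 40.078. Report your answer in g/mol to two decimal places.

Ca: 2 × 40.078 = 80.1560
Mg: 5 × 24.305 = 121.5250
Si: 8 × 28.085 = 224.6800
O: 24 × 15.999 = 383.9760
H: 2 × 1.008 = 2.0160
Summing the contributions gives the formula mass.

812.35 g/mol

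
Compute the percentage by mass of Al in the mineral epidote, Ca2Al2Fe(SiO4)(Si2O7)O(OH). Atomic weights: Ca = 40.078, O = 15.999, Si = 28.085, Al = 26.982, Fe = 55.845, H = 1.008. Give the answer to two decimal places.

Molar mass of Ca2Al2Fe(SiO4)(Si2O7)O(OH): 2·40.078 + 2·26.982 + 1·55.845 + 3·28.085 + 13·15.999 + 1·1.008 = 483.215 g/mol.
Mass of Al per formula unit: 2 × 26.982 = 53.964 g.
Weight fraction Al = 53.964 / 483.215 = 0.1117.

11.17 weight percent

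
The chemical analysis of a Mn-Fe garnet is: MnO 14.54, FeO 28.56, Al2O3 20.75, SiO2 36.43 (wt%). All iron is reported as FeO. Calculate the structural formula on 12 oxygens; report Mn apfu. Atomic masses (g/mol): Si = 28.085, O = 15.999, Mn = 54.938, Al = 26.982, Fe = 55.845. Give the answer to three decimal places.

MnO (M=70.937): mol = 0.20497; Mn = 0.20497, O = 0.20497.
FeO (M=71.844): mol = 0.39753; Fe = 0.39753, O = 0.39753.
Al2O3 (M=101.961): mol = 0.20351; Al = 0.40702, O = 0.61053.
SiO2 (M=60.083): mol = 0.60633; Si = 0.60633, O = 1.21266.
ΣO = 2.42569; factor = 12/ΣO = 4.94705.
Mn apfu = 0.20497 × 4.94705 = 1.014.

1.014 Mn apfu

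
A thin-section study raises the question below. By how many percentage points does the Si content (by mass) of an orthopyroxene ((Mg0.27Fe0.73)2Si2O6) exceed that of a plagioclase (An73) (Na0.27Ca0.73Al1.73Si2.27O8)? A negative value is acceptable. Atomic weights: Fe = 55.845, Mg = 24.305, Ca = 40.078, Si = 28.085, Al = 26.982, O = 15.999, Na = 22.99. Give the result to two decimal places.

-0.52 percentage points

M((Mg0.27Fe0.73)2Si2O6) = 246.822 g/mol, so wt% Si = 56.170/246.822 × 100 = 22.76%.
M(Na0.27Ca0.73Al1.73Si2.27O8) = 273.888 g/mol, so wt% Si = 63.753/273.888 × 100 = 23.28%.
22.76 − 23.28 = -0.52 pp.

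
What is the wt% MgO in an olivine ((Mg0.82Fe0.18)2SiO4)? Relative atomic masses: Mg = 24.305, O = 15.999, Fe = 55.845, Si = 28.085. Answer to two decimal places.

43.47 wt%

Formula mass = 152.045 g/mol.
1.64 Mg → 1.6400 mol MgO per formula unit; M(MgO) = 40.304, so MgO mass = 66.099 g.
66.099/152.045 × 100 = 43.47 wt%.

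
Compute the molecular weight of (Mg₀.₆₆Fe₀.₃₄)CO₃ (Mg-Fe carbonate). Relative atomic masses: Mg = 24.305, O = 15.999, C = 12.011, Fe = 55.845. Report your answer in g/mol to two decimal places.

Mg: 0.66 × 24.305 = 16.0413
Fe: 0.34 × 55.845 = 18.9873
C: 1 × 12.011 = 12.0110
O: 3 × 15.999 = 47.9970
Summing the contributions gives the formula mass.

95.04 g/mol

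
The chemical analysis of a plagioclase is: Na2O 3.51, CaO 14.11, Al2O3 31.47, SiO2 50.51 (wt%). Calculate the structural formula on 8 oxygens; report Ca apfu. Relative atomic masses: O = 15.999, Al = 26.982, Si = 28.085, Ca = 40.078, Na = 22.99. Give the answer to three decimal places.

0.690 Ca apfu

Na2O (M=61.979): mol = 0.05663; Na = 0.11326, O = 0.05663.
CaO (M=56.077): mol = 0.25162; Ca = 0.25162, O = 0.25162.
Al2O3 (M=101.961): mol = 0.30865; Al = 0.61730, O = 0.92595.
SiO2 (M=60.083): mol = 0.84067; Si = 0.84067, O = 1.68134.
ΣO = 2.91554; factor = 8/ΣO = 2.74392.
Ca apfu = 0.25162 × 2.74392 = 0.690.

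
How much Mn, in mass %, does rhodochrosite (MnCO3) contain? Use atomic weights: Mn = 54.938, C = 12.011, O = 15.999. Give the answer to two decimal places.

47.79 mass %

Formula mass = 1×54.938 + 1×12.011 + 3×15.999 = 114.946 g/mol, of which 54.938 g is Mn.
So Mn makes up 54.938/114.946 = 0.4779 of the mass, i.e. 47.79%.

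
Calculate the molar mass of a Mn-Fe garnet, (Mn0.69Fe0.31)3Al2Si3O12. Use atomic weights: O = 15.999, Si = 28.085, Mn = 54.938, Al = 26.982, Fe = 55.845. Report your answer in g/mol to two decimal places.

The formula mass is the sum 2.07×54.938 + 0.93×55.845 + 2×26.982 + 3×28.085 + 12×15.999.

495.86 g/mol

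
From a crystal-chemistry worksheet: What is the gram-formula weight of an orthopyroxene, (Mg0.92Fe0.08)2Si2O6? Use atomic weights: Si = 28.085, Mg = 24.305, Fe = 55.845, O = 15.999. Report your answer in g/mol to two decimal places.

205.82 g/mol

M = 1.84(24.305) + 0.16(55.845) + 2(28.085) + 6(15.999)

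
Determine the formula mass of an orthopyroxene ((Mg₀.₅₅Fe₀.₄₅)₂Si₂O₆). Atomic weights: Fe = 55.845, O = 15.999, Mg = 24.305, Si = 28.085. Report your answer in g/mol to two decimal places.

M = 1.10·24.305 + 0.90·55.845 + 2·28.085 + 6·15.999

229.16 g/mol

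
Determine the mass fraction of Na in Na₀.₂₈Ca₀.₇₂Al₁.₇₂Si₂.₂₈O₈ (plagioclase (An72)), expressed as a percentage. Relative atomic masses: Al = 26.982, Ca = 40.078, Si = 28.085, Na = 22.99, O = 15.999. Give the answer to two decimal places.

2.35 mass %

M(Na₀.₂₈Ca₀.₇₂Al₁.₇₂Si₂.₂₈O₈) = 273.728 g/mol.
Na contributes 0.28 × 22.99 = 6.437 g per mole.
6.437/273.728 = 0.0235 → 2.35%.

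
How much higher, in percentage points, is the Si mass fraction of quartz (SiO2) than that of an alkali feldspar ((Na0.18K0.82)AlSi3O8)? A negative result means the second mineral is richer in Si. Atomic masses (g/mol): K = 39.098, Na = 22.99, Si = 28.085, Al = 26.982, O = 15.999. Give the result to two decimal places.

16.15 percentage points

Si in SiO2: molar mass 60.083 g/mol; 1×28.085 = 28.085 g → 46.74 wt%.
Si in (Na0.18K0.82)AlSi3O8: molar mass 275.428 g/mol; 3×28.085 = 84.255 g → 30.59 wt%.
Difference = 46.74 − 30.59 = 16.15 percentage points.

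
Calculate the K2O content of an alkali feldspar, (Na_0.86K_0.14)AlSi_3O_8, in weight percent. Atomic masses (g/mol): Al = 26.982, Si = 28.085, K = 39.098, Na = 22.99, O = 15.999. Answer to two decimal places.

2.49 wt%

Molar mass of (Na_0.86K_0.14)AlSi_3O_8 = 0.86·22.99 + 0.14·39.098 + 1·26.982 + 3·28.085 + 8·15.999 = 264.474 g/mol.
Each formula unit contains 0.14 K, equivalent to 0.14/2 = 0.0700 mol K2O.
M(K2O) = 2×39.098 + 1×15.999 = 94.195 g/mol.
Mass of K2O per formula unit = 0.0700 × 94.195 = 6.594 g.
K2O wt% = 6.594 / 264.474 × 100 = 2.49%.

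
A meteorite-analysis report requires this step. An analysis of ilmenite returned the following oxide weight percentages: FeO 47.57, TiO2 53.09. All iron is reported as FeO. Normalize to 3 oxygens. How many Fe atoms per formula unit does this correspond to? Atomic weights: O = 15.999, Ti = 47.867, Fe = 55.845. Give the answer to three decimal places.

0.997 Fe apfu

47.57 wt% FeO ÷ 71.844 g/mol = 0.66213 mol, giving 0.66213 Fe and 0.66213 O.
53.09 wt% TiO2 ÷ 79.865 g/mol = 0.66475 mol, giving 0.66475 Ti and 1.32950 O.
Oxygen sums to 1.99163; scaling by 3/1.99163 = 1.50630 puts the formula on 3 O.
Fe: 0.66213 × 1.50630 = 0.997 atoms per formula unit.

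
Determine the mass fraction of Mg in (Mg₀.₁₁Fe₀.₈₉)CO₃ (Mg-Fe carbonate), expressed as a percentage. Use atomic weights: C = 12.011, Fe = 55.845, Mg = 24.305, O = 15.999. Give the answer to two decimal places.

M((Mg₀.₁₁Fe₀.₈₉)CO₃) = 112.384 g/mol.
Mg contributes 0.11 × 24.305 = 2.674 g per mole.
2.674/112.384 = 0.0238 → 2.38%.

2.38 mass %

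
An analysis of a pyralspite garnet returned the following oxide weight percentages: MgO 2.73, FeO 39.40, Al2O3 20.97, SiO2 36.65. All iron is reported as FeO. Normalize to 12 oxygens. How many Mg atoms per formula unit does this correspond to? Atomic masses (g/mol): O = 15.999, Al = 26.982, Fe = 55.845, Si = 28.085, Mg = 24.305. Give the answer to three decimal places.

MgO: 2.73/40.304 = 0.06774 mol → 0.06774 mol Mg, 0.06774 mol O.
FeO: 39.40/71.844 = 0.54841 mol → 0.54841 mol Fe, 0.54841 mol O.
Al2O3: 20.97/101.961 = 0.20567 mol → 0.41134 mol Al, 0.61701 mol O.
SiO2: 36.65/60.083 = 0.60999 mol → 0.60999 mol Si, 1.21998 mol O.
Total oxygen = 2.45314 mol. Normalization factor = 12/2.45314 = 4.89169.
Mg per 12 O = 0.06774 × 4.89169 = 0.331.

0.331 Mg apfu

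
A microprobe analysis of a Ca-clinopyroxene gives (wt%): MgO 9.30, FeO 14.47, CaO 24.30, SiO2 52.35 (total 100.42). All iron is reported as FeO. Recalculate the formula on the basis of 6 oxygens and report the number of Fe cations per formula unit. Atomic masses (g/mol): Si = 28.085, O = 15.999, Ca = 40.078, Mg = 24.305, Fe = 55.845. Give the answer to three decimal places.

0.463 Fe apfu

9.30 wt% MgO ÷ 40.304 g/mol = 0.23075 mol, giving 0.23075 Mg and 0.23075 O.
14.47 wt% FeO ÷ 71.844 g/mol = 0.20141 mol, giving 0.20141 Fe and 0.20141 O.
24.30 wt% CaO ÷ 56.077 g/mol = 0.43333 mol, giving 0.43333 Ca and 0.43333 O.
52.35 wt% SiO2 ÷ 60.083 g/mol = 0.87129 mol, giving 0.87129 Si and 1.74258 O.
Oxygen sums to 2.60807; scaling by 6/2.60807 = 2.30055 puts the formula on 6 O.
Fe: 0.20141 × 2.30055 = 0.463 atoms per formula unit.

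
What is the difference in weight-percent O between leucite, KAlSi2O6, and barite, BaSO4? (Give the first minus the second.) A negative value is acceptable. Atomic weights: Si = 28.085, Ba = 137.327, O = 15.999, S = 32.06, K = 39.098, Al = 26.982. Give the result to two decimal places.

16.56 percentage points

O in KAlSi2O6: molar mass 218.244 g/mol; 6×15.999 = 95.994 g → 43.98 wt%.
O in BaSO4: molar mass 233.383 g/mol; 4×15.999 = 63.996 g → 27.42 wt%.
Difference = 43.98 − 27.42 = 16.56 percentage points.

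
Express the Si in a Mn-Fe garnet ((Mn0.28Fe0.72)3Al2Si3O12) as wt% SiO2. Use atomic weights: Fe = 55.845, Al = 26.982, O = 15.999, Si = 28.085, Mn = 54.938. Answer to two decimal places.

36.27 wt%

Formula mass = 496.980 g/mol.
3 Si → 3.0000 mol SiO2 per formula unit; M(SiO2) = 60.083, so SiO2 mass = 180.249 g.
180.249/496.980 × 100 = 36.27 wt%.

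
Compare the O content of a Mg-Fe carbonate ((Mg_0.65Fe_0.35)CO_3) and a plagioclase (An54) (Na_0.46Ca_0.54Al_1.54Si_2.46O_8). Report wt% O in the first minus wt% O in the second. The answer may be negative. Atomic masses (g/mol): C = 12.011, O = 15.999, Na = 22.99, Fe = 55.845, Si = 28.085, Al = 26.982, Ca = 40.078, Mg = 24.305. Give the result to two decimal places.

3.08 percentage points

M((Mg_0.65Fe_0.35)CO_3) = 95.352 g/mol, so wt% O = 47.997/95.352 × 100 = 50.34%.
M(Na_0.46Ca_0.54Al_1.54Si_2.46O_8) = 270.851 g/mol, so wt% O = 127.992/270.851 × 100 = 47.26%.
50.34 − 47.26 = 3.08 pp.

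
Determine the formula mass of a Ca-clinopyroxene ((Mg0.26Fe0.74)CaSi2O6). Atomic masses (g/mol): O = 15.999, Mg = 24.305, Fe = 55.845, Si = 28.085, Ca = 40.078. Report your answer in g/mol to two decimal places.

M = 0.26*24.305 + 0.74*55.845 + 1*40.078 + 2*28.085 + 6*15.999

239.89 g/mol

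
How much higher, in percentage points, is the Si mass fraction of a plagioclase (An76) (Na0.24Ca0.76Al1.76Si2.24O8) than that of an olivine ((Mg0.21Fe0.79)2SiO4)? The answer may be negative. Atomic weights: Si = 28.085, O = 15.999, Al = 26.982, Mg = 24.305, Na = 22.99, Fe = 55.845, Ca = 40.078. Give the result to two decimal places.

8.19 percentage points

M(Na0.24Ca0.76Al1.76Si2.24O8) = 274.368 g/mol, so wt% Si = 62.910/274.368 × 100 = 22.93%.
M((Mg0.21Fe0.79)2SiO4) = 190.524 g/mol, so wt% Si = 28.085/190.524 × 100 = 14.74%.
22.93 − 14.74 = 8.19 pp.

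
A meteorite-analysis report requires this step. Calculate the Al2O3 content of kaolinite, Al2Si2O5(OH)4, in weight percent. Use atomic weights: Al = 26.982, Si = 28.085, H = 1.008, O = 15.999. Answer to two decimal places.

39.50 wt%

Formula mass = 258.157 g/mol.
2 Al → 1.0000 mol Al2O3 per formula unit; M(Al2O3) = 101.961, so Al2O3 mass = 101.961 g.
101.961/258.157 × 100 = 39.50 wt%.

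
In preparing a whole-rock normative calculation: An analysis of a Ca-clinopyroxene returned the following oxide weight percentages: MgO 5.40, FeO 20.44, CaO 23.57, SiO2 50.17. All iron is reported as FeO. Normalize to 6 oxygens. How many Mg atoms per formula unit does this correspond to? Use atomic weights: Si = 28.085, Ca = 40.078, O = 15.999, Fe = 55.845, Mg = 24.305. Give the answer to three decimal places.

0.320 Mg apfu

5.40 wt% MgO ÷ 40.304 g/mol = 0.13398 mol, giving 0.13398 Mg and 0.13398 O.
20.44 wt% FeO ÷ 71.844 g/mol = 0.28451 mol, giving 0.28451 Fe and 0.28451 O.
23.57 wt% CaO ÷ 56.077 g/mol = 0.42031 mol, giving 0.42031 Ca and 0.42031 O.
50.17 wt% SiO2 ÷ 60.083 g/mol = 0.83501 mol, giving 0.83501 Si and 1.67002 O.
Oxygen sums to 2.50882; scaling by 6/2.50882 = 2.39156 puts the formula on 6 O.
Mg: 0.13398 × 2.39156 = 0.320 atoms per formula unit.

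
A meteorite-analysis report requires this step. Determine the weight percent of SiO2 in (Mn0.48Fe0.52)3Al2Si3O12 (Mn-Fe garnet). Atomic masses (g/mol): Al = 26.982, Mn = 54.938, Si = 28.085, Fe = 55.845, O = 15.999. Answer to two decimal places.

Formula mass = 496.436 g/mol.
3 Si → 3.0000 mol SiO2 per formula unit; M(SiO2) = 60.083, so SiO2 mass = 180.249 g.
180.249/496.436 × 100 = 36.31 wt%.

36.31 wt%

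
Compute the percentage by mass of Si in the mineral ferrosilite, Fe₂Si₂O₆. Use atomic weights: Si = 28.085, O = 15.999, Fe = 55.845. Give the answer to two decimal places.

Molar mass of Fe₂Si₂O₆: 2*55.845 + 2*28.085 + 6*15.999 = 263.854 g/mol.
Mass of Si per formula unit: 2 × 28.085 = 56.170 g.
Weight fraction Si = 56.170 / 263.854 = 0.2129.

21.29 weight percent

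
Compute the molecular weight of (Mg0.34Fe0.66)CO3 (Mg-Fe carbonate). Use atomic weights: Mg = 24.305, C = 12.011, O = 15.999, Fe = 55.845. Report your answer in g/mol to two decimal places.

M = 0.34(24.305) + 0.66(55.845) + 1(12.011) + 3(15.999)

105.13 g/mol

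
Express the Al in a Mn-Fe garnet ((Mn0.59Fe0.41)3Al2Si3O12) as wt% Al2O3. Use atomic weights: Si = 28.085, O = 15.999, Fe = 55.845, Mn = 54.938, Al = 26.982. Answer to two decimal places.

M((Mn0.59Fe0.41)3Al2Si3O12) = 496.137 g/mol; M(Al2O3) = 101.961 g/mol.
Moles Al2O3 per formula unit = 2 Al ÷ 2 = 1.0000.
Al2O3 fraction = (1.0000 × 101.961) / 496.137 = 101.961/496.137 = 0.2055.

20.55 wt%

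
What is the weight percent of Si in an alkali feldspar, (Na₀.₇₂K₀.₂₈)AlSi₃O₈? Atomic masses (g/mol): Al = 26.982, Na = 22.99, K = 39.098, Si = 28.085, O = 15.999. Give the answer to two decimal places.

Molar mass of (Na₀.₇₂K₀.₂₈)AlSi₃O₈: 0.72*22.99 + 0.28*39.098 + 1*26.982 + 3*28.085 + 8*15.999 = 266.729 g/mol.
Mass of Si per formula unit: 3 × 28.085 = 84.255 g.
Weight fraction Si = 84.255 / 266.729 = 0.3159.

31.59 weight percent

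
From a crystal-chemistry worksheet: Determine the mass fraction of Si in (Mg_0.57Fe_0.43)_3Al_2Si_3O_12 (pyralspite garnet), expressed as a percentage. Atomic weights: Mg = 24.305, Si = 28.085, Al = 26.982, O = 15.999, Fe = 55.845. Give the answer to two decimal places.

M((Mg_0.57Fe_0.43)_3Al_2Si_3O_12) = 443.809 g/mol.
Si contributes 3 × 28.085 = 84.255 g per mole.
84.255/443.809 = 0.1898 → 18.98%.

18.98 wt%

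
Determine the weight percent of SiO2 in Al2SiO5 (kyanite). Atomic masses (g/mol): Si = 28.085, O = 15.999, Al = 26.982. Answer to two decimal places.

37.08 wt%

M(Al2SiO5) = 162.044 g/mol; M(SiO2) = 60.083 g/mol.
Moles SiO2 per formula unit = 1 Si ÷ 1 = 1.0000.
SiO2 fraction = (1.0000 × 60.083) / 162.044 = 60.083/162.044 = 0.3708.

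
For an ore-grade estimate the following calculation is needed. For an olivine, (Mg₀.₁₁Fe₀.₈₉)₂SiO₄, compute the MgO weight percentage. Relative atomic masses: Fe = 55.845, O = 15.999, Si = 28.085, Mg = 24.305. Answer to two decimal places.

Molar mass of (Mg₀.₁₁Fe₀.₈₉)₂SiO₄ = 0.22×24.305 + 1.78×55.845 + 1×28.085 + 4×15.999 = 196.832 g/mol.
Each formula unit contains 0.22 Mg, equivalent to 0.22/1 = 0.2200 mol MgO.
M(MgO) = 1×24.305 + 1×15.999 = 40.304 g/mol.
Mass of MgO per formula unit = 0.2200 × 40.304 = 8.867 g.
MgO wt% = 8.867 / 196.832 × 100 = 4.50%.

4.50 wt%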